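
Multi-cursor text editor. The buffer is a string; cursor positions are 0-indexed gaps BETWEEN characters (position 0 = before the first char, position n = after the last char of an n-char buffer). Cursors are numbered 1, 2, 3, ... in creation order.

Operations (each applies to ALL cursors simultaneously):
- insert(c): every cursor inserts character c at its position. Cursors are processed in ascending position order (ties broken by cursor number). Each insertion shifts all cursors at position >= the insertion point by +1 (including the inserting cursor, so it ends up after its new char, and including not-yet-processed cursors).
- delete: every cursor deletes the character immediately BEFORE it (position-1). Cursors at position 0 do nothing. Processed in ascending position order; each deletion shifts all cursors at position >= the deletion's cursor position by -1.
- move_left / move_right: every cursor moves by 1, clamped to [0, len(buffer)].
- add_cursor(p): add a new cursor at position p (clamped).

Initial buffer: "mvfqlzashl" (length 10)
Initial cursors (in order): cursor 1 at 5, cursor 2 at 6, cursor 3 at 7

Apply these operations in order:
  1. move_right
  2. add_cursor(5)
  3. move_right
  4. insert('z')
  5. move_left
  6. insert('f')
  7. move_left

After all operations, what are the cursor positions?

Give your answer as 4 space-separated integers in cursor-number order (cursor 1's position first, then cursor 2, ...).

Answer: 9 12 15 6

Derivation:
After op 1 (move_right): buffer="mvfqlzashl" (len 10), cursors c1@6 c2@7 c3@8, authorship ..........
After op 2 (add_cursor(5)): buffer="mvfqlzashl" (len 10), cursors c4@5 c1@6 c2@7 c3@8, authorship ..........
After op 3 (move_right): buffer="mvfqlzashl" (len 10), cursors c4@6 c1@7 c2@8 c3@9, authorship ..........
After op 4 (insert('z')): buffer="mvfqlzzazszhzl" (len 14), cursors c4@7 c1@9 c2@11 c3@13, authorship ......4.1.2.3.
After op 5 (move_left): buffer="mvfqlzzazszhzl" (len 14), cursors c4@6 c1@8 c2@10 c3@12, authorship ......4.1.2.3.
After op 6 (insert('f')): buffer="mvfqlzfzafzsfzhfzl" (len 18), cursors c4@7 c1@10 c2@13 c3@16, authorship ......44.11.22.33.
After op 7 (move_left): buffer="mvfqlzfzafzsfzhfzl" (len 18), cursors c4@6 c1@9 c2@12 c3@15, authorship ......44.11.22.33.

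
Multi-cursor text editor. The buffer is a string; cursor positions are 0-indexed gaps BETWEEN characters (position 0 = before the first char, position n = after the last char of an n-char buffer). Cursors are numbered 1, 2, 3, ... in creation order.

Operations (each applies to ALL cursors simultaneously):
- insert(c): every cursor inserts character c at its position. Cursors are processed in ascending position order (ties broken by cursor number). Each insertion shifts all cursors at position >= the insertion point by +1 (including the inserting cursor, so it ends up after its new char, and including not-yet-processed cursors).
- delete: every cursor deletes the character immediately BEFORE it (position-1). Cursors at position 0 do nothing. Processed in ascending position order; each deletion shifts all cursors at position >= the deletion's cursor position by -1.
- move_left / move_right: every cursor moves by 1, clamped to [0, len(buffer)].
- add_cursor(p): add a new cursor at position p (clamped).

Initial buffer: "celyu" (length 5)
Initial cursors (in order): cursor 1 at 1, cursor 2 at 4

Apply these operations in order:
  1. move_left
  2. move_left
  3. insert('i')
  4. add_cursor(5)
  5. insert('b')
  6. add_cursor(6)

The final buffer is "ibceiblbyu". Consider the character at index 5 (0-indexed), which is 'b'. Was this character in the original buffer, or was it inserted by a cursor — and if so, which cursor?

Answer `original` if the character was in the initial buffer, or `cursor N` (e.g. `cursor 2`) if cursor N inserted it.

After op 1 (move_left): buffer="celyu" (len 5), cursors c1@0 c2@3, authorship .....
After op 2 (move_left): buffer="celyu" (len 5), cursors c1@0 c2@2, authorship .....
After op 3 (insert('i')): buffer="iceilyu" (len 7), cursors c1@1 c2@4, authorship 1..2...
After op 4 (add_cursor(5)): buffer="iceilyu" (len 7), cursors c1@1 c2@4 c3@5, authorship 1..2...
After op 5 (insert('b')): buffer="ibceiblbyu" (len 10), cursors c1@2 c2@6 c3@8, authorship 11..22.3..
After op 6 (add_cursor(6)): buffer="ibceiblbyu" (len 10), cursors c1@2 c2@6 c4@6 c3@8, authorship 11..22.3..
Authorship (.=original, N=cursor N): 1 1 . . 2 2 . 3 . .
Index 5: author = 2

Answer: cursor 2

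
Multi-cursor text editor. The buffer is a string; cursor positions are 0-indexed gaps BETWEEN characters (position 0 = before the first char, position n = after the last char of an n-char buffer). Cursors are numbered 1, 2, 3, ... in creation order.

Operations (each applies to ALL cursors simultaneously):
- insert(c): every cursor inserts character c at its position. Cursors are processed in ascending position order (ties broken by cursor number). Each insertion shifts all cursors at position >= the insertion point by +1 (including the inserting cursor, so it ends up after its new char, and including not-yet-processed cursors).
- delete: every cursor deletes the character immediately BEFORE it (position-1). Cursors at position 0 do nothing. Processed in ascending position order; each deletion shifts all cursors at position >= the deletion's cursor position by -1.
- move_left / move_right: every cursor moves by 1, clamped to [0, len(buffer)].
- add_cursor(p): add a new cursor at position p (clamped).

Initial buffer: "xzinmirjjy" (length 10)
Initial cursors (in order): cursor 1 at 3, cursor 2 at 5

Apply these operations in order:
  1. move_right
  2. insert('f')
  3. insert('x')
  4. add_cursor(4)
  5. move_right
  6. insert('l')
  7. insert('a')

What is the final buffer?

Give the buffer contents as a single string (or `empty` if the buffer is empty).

After op 1 (move_right): buffer="xzinmirjjy" (len 10), cursors c1@4 c2@6, authorship ..........
After op 2 (insert('f')): buffer="xzinfmifrjjy" (len 12), cursors c1@5 c2@8, authorship ....1..2....
After op 3 (insert('x')): buffer="xzinfxmifxrjjy" (len 14), cursors c1@6 c2@10, authorship ....11..22....
After op 4 (add_cursor(4)): buffer="xzinfxmifxrjjy" (len 14), cursors c3@4 c1@6 c2@10, authorship ....11..22....
After op 5 (move_right): buffer="xzinfxmifxrjjy" (len 14), cursors c3@5 c1@7 c2@11, authorship ....11..22....
After op 6 (insert('l')): buffer="xzinflxmlifxrljjy" (len 17), cursors c3@6 c1@9 c2@14, authorship ....131.1.22.2...
After op 7 (insert('a')): buffer="xzinflaxmlaifxrlajjy" (len 20), cursors c3@7 c1@11 c2@17, authorship ....1331.11.22.22...

Answer: xzinflaxmlaifxrlajjy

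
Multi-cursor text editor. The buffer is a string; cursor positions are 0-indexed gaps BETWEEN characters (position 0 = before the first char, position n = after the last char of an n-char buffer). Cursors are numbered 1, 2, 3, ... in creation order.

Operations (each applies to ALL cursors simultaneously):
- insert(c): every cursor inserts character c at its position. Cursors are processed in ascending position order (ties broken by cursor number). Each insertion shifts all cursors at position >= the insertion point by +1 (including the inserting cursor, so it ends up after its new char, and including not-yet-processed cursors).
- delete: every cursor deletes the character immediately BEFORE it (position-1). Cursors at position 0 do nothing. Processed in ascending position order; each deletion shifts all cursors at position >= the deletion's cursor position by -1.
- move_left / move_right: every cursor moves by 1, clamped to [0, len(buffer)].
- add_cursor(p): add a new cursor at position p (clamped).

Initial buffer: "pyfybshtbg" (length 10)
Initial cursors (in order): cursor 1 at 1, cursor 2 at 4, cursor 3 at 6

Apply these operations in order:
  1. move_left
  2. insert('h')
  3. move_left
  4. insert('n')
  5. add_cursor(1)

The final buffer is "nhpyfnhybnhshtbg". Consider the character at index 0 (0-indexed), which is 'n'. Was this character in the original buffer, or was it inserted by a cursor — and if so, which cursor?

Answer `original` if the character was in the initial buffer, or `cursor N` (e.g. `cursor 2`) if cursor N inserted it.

Answer: cursor 1

Derivation:
After op 1 (move_left): buffer="pyfybshtbg" (len 10), cursors c1@0 c2@3 c3@5, authorship ..........
After op 2 (insert('h')): buffer="hpyfhybhshtbg" (len 13), cursors c1@1 c2@5 c3@8, authorship 1...2..3.....
After op 3 (move_left): buffer="hpyfhybhshtbg" (len 13), cursors c1@0 c2@4 c3@7, authorship 1...2..3.....
After op 4 (insert('n')): buffer="nhpyfnhybnhshtbg" (len 16), cursors c1@1 c2@6 c3@10, authorship 11...22..33.....
After op 5 (add_cursor(1)): buffer="nhpyfnhybnhshtbg" (len 16), cursors c1@1 c4@1 c2@6 c3@10, authorship 11...22..33.....
Authorship (.=original, N=cursor N): 1 1 . . . 2 2 . . 3 3 . . . . .
Index 0: author = 1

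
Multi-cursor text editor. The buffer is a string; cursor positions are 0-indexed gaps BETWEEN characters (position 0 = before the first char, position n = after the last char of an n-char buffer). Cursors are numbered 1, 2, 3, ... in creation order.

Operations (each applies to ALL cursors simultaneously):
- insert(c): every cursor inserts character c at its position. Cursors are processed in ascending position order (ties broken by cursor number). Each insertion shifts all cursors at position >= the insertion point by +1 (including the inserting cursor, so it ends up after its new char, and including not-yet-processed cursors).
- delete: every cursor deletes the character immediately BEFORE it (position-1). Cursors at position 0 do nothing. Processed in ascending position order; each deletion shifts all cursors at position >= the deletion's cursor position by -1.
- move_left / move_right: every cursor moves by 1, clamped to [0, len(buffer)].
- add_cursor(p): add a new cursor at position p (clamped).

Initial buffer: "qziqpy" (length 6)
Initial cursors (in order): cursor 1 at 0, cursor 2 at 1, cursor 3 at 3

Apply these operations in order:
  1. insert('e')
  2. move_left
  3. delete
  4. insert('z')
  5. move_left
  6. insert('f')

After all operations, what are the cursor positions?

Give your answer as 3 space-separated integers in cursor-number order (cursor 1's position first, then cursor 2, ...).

Answer: 1 4 8

Derivation:
After op 1 (insert('e')): buffer="eqezieqpy" (len 9), cursors c1@1 c2@3 c3@6, authorship 1.2..3...
After op 2 (move_left): buffer="eqezieqpy" (len 9), cursors c1@0 c2@2 c3@5, authorship 1.2..3...
After op 3 (delete): buffer="eezeqpy" (len 7), cursors c1@0 c2@1 c3@3, authorship 12.3...
After op 4 (insert('z')): buffer="zezezzeqpy" (len 10), cursors c1@1 c2@3 c3@6, authorship 1122.33...
After op 5 (move_left): buffer="zezezzeqpy" (len 10), cursors c1@0 c2@2 c3@5, authorship 1122.33...
After op 6 (insert('f')): buffer="fzefzezfzeqpy" (len 13), cursors c1@1 c2@4 c3@8, authorship 111222.333...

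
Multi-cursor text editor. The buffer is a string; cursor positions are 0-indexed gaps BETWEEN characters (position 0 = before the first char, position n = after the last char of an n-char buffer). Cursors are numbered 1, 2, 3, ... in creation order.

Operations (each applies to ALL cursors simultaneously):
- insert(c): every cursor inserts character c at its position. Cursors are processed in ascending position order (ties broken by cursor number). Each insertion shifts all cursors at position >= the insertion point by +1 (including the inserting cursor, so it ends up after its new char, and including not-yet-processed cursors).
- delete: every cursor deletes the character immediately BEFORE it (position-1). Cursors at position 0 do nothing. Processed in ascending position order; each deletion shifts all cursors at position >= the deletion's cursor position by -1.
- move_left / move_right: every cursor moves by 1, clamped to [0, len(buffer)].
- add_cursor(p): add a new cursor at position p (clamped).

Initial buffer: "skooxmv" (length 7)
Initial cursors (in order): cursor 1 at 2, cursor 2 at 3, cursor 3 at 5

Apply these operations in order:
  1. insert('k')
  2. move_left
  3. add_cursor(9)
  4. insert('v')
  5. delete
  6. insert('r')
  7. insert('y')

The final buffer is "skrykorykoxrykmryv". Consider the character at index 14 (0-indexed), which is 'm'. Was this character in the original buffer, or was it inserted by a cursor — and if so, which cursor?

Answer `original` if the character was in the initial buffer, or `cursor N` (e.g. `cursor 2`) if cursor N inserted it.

After op 1 (insert('k')): buffer="skkokoxkmv" (len 10), cursors c1@3 c2@5 c3@8, authorship ..1.2..3..
After op 2 (move_left): buffer="skkokoxkmv" (len 10), cursors c1@2 c2@4 c3@7, authorship ..1.2..3..
After op 3 (add_cursor(9)): buffer="skkokoxkmv" (len 10), cursors c1@2 c2@4 c3@7 c4@9, authorship ..1.2..3..
After op 4 (insert('v')): buffer="skvkovkoxvkmvv" (len 14), cursors c1@3 c2@6 c3@10 c4@13, authorship ..11.22..33.4.
After op 5 (delete): buffer="skkokoxkmv" (len 10), cursors c1@2 c2@4 c3@7 c4@9, authorship ..1.2..3..
After op 6 (insert('r')): buffer="skrkorkoxrkmrv" (len 14), cursors c1@3 c2@6 c3@10 c4@13, authorship ..11.22..33.4.
After op 7 (insert('y')): buffer="skrykorykoxrykmryv" (len 18), cursors c1@4 c2@8 c3@13 c4@17, authorship ..111.222..333.44.
Authorship (.=original, N=cursor N): . . 1 1 1 . 2 2 2 . . 3 3 3 . 4 4 .
Index 14: author = original

Answer: original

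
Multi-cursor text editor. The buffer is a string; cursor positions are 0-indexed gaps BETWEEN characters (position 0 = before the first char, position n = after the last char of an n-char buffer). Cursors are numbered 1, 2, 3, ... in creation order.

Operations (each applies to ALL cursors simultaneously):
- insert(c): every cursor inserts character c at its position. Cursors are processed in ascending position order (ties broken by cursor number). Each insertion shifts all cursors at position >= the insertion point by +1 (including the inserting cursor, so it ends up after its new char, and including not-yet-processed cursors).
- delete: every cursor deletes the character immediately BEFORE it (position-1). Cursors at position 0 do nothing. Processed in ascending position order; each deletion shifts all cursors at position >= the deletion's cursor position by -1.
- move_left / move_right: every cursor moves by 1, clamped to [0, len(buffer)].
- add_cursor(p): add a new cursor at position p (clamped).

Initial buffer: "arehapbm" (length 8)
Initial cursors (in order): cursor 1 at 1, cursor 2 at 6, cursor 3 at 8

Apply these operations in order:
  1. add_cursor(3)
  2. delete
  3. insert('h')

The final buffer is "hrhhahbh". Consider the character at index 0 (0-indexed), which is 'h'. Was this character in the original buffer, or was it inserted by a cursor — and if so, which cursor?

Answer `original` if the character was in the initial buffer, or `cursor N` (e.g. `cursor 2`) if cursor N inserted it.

Answer: cursor 1

Derivation:
After op 1 (add_cursor(3)): buffer="arehapbm" (len 8), cursors c1@1 c4@3 c2@6 c3@8, authorship ........
After op 2 (delete): buffer="rhab" (len 4), cursors c1@0 c4@1 c2@3 c3@4, authorship ....
After op 3 (insert('h')): buffer="hrhhahbh" (len 8), cursors c1@1 c4@3 c2@6 c3@8, authorship 1.4..2.3
Authorship (.=original, N=cursor N): 1 . 4 . . 2 . 3
Index 0: author = 1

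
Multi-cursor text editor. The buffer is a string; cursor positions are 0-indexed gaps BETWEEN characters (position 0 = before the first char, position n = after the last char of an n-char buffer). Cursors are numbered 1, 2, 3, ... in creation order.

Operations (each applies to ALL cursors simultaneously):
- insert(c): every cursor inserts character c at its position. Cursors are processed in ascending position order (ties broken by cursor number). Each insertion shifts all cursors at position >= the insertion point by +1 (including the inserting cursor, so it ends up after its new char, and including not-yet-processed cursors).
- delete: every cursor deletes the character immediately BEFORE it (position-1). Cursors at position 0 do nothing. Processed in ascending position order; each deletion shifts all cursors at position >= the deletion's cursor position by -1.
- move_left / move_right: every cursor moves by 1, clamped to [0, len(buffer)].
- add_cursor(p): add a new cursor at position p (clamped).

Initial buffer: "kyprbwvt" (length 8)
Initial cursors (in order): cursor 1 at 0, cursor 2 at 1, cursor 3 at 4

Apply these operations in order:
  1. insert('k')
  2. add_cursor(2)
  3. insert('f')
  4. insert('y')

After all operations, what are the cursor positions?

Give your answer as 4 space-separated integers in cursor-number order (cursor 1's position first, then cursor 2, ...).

Answer: 3 9 15 6

Derivation:
After op 1 (insert('k')): buffer="kkkyprkbwvt" (len 11), cursors c1@1 c2@3 c3@7, authorship 1.2...3....
After op 2 (add_cursor(2)): buffer="kkkyprkbwvt" (len 11), cursors c1@1 c4@2 c2@3 c3@7, authorship 1.2...3....
After op 3 (insert('f')): buffer="kfkfkfyprkfbwvt" (len 15), cursors c1@2 c4@4 c2@6 c3@11, authorship 11.422...33....
After op 4 (insert('y')): buffer="kfykfykfyyprkfybwvt" (len 19), cursors c1@3 c4@6 c2@9 c3@15, authorship 111.44222...333....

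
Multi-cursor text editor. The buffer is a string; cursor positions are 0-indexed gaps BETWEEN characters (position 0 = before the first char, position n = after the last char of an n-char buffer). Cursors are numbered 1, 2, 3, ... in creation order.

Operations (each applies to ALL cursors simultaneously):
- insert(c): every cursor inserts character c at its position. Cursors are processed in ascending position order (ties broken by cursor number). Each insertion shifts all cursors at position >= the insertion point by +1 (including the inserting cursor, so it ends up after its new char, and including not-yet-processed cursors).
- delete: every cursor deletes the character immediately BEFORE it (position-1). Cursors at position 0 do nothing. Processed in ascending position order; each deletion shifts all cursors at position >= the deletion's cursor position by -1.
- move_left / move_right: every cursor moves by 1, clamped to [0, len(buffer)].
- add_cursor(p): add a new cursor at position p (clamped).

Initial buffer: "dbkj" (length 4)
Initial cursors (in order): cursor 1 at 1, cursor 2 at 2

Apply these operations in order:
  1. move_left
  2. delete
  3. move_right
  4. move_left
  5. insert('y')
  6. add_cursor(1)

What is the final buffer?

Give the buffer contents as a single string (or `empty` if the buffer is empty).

Answer: yybkj

Derivation:
After op 1 (move_left): buffer="dbkj" (len 4), cursors c1@0 c2@1, authorship ....
After op 2 (delete): buffer="bkj" (len 3), cursors c1@0 c2@0, authorship ...
After op 3 (move_right): buffer="bkj" (len 3), cursors c1@1 c2@1, authorship ...
After op 4 (move_left): buffer="bkj" (len 3), cursors c1@0 c2@0, authorship ...
After op 5 (insert('y')): buffer="yybkj" (len 5), cursors c1@2 c2@2, authorship 12...
After op 6 (add_cursor(1)): buffer="yybkj" (len 5), cursors c3@1 c1@2 c2@2, authorship 12...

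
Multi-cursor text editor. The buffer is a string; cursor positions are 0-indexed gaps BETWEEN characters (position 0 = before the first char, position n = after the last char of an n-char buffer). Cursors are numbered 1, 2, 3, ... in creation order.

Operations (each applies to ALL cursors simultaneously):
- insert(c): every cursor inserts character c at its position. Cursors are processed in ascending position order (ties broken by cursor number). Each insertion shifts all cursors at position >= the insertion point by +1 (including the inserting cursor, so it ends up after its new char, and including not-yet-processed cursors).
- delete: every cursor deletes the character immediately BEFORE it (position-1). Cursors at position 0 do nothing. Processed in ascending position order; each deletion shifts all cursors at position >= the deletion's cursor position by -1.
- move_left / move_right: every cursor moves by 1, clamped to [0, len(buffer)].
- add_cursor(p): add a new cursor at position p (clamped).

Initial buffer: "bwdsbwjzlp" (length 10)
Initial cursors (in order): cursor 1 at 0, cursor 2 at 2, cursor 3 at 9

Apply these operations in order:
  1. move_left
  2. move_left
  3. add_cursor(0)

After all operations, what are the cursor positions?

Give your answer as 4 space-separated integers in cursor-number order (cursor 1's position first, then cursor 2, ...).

Answer: 0 0 7 0

Derivation:
After op 1 (move_left): buffer="bwdsbwjzlp" (len 10), cursors c1@0 c2@1 c3@8, authorship ..........
After op 2 (move_left): buffer="bwdsbwjzlp" (len 10), cursors c1@0 c2@0 c3@7, authorship ..........
After op 3 (add_cursor(0)): buffer="bwdsbwjzlp" (len 10), cursors c1@0 c2@0 c4@0 c3@7, authorship ..........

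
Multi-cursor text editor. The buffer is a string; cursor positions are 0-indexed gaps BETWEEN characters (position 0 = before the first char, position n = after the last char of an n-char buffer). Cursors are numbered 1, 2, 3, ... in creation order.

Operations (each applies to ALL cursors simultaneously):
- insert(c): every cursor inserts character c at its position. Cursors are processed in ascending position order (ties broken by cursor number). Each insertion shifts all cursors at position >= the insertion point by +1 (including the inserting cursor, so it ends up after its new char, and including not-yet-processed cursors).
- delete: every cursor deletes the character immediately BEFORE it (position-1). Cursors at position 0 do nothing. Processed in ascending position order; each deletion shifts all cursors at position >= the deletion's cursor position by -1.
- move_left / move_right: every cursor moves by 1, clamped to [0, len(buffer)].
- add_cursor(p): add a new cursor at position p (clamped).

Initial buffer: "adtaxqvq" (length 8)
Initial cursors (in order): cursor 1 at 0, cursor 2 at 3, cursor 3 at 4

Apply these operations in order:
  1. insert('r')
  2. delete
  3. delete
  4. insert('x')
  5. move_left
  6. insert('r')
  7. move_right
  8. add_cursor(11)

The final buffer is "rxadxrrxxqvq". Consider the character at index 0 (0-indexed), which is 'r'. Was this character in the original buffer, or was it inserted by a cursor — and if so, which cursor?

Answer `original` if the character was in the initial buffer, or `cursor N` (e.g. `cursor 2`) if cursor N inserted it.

Answer: cursor 1

Derivation:
After op 1 (insert('r')): buffer="radtrarxqvq" (len 11), cursors c1@1 c2@5 c3@7, authorship 1...2.3....
After op 2 (delete): buffer="adtaxqvq" (len 8), cursors c1@0 c2@3 c3@4, authorship ........
After op 3 (delete): buffer="adxqvq" (len 6), cursors c1@0 c2@2 c3@2, authorship ......
After op 4 (insert('x')): buffer="xadxxxqvq" (len 9), cursors c1@1 c2@5 c3@5, authorship 1..23....
After op 5 (move_left): buffer="xadxxxqvq" (len 9), cursors c1@0 c2@4 c3@4, authorship 1..23....
After op 6 (insert('r')): buffer="rxadxrrxxqvq" (len 12), cursors c1@1 c2@7 c3@7, authorship 11..2233....
After op 7 (move_right): buffer="rxadxrrxxqvq" (len 12), cursors c1@2 c2@8 c3@8, authorship 11..2233....
After op 8 (add_cursor(11)): buffer="rxadxrrxxqvq" (len 12), cursors c1@2 c2@8 c3@8 c4@11, authorship 11..2233....
Authorship (.=original, N=cursor N): 1 1 . . 2 2 3 3 . . . .
Index 0: author = 1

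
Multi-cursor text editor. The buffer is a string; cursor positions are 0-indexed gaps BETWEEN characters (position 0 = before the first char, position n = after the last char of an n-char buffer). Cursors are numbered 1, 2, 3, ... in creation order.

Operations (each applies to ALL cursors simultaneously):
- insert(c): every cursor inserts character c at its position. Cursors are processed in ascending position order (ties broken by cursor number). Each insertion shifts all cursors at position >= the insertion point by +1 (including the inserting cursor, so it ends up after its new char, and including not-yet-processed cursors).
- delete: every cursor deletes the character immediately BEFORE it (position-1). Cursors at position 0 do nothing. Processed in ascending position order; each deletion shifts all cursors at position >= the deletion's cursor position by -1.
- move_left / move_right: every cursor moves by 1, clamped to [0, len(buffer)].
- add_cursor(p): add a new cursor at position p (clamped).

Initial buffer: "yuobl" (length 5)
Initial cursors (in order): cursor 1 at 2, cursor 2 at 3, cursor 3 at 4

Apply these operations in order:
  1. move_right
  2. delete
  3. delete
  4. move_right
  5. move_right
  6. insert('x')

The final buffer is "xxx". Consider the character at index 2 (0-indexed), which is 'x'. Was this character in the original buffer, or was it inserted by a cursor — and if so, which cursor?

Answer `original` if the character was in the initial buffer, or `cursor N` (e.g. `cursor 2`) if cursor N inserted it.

After op 1 (move_right): buffer="yuobl" (len 5), cursors c1@3 c2@4 c3@5, authorship .....
After op 2 (delete): buffer="yu" (len 2), cursors c1@2 c2@2 c3@2, authorship ..
After op 3 (delete): buffer="" (len 0), cursors c1@0 c2@0 c3@0, authorship 
After op 4 (move_right): buffer="" (len 0), cursors c1@0 c2@0 c3@0, authorship 
After op 5 (move_right): buffer="" (len 0), cursors c1@0 c2@0 c3@0, authorship 
After op 6 (insert('x')): buffer="xxx" (len 3), cursors c1@3 c2@3 c3@3, authorship 123
Authorship (.=original, N=cursor N): 1 2 3
Index 2: author = 3

Answer: cursor 3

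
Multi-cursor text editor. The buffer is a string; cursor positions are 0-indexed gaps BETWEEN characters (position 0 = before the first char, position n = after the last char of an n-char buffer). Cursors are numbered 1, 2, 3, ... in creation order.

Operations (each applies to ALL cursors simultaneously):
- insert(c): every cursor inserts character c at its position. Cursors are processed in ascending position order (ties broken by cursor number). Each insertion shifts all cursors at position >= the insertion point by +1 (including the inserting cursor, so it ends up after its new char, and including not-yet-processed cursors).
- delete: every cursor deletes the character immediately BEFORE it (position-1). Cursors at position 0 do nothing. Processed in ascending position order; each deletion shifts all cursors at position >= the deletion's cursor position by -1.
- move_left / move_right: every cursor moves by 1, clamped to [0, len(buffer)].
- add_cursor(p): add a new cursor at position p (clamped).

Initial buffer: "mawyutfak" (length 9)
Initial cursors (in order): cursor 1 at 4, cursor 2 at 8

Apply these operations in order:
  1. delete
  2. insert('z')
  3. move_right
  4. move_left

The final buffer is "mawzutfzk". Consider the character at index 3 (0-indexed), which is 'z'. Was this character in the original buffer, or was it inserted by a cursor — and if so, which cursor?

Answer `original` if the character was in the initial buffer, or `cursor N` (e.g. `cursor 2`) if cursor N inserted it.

After op 1 (delete): buffer="mawutfk" (len 7), cursors c1@3 c2@6, authorship .......
After op 2 (insert('z')): buffer="mawzutfzk" (len 9), cursors c1@4 c2@8, authorship ...1...2.
After op 3 (move_right): buffer="mawzutfzk" (len 9), cursors c1@5 c2@9, authorship ...1...2.
After op 4 (move_left): buffer="mawzutfzk" (len 9), cursors c1@4 c2@8, authorship ...1...2.
Authorship (.=original, N=cursor N): . . . 1 . . . 2 .
Index 3: author = 1

Answer: cursor 1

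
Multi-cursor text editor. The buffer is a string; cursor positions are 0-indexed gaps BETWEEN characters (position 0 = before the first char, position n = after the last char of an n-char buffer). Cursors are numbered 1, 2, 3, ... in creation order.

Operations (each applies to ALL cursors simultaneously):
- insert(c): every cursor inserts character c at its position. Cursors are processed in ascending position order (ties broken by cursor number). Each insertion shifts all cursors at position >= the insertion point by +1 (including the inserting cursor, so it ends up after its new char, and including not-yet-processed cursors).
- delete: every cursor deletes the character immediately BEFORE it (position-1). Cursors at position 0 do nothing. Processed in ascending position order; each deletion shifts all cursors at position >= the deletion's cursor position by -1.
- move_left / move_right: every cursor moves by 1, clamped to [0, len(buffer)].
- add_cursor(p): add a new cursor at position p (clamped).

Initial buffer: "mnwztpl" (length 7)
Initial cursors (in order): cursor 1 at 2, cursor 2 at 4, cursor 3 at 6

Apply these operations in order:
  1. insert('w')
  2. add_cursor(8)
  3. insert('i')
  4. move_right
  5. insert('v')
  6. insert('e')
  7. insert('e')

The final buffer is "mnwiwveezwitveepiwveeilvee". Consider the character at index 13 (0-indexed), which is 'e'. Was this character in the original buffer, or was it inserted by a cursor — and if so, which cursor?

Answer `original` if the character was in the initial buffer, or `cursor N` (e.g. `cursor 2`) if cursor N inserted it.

Answer: cursor 2

Derivation:
After op 1 (insert('w')): buffer="mnwwzwtpwl" (len 10), cursors c1@3 c2@6 c3@9, authorship ..1..2..3.
After op 2 (add_cursor(8)): buffer="mnwwzwtpwl" (len 10), cursors c1@3 c2@6 c4@8 c3@9, authorship ..1..2..3.
After op 3 (insert('i')): buffer="mnwiwzwitpiwil" (len 14), cursors c1@4 c2@8 c4@11 c3@13, authorship ..11..22..433.
After op 4 (move_right): buffer="mnwiwzwitpiwil" (len 14), cursors c1@5 c2@9 c4@12 c3@14, authorship ..11..22..433.
After op 5 (insert('v')): buffer="mnwiwvzwitvpiwvilv" (len 18), cursors c1@6 c2@11 c4@15 c3@18, authorship ..11.1.22.2.4343.3
After op 6 (insert('e')): buffer="mnwiwvezwitvepiwveilve" (len 22), cursors c1@7 c2@13 c4@18 c3@22, authorship ..11.11.22.22.43443.33
After op 7 (insert('e')): buffer="mnwiwveezwitveepiwveeilvee" (len 26), cursors c1@8 c2@15 c4@21 c3@26, authorship ..11.111.22.222.434443.333
Authorship (.=original, N=cursor N): . . 1 1 . 1 1 1 . 2 2 . 2 2 2 . 4 3 4 4 4 3 . 3 3 3
Index 13: author = 2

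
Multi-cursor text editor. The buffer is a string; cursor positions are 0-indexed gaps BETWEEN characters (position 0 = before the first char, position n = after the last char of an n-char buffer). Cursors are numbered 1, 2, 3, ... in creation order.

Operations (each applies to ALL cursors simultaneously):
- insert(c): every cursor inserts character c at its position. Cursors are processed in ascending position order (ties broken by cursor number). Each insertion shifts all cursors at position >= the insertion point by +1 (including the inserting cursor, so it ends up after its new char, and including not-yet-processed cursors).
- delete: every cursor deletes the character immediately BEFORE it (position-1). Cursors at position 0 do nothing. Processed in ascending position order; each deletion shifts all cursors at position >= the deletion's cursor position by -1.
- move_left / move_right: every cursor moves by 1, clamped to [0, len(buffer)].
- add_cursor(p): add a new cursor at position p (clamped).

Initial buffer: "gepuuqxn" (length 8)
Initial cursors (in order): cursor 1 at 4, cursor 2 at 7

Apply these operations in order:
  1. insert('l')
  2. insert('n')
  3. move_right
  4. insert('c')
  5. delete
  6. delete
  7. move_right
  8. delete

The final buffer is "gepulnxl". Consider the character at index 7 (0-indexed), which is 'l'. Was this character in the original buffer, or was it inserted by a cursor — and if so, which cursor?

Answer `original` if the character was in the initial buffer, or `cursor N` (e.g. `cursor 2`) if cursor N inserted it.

After op 1 (insert('l')): buffer="gepuluqxln" (len 10), cursors c1@5 c2@9, authorship ....1...2.
After op 2 (insert('n')): buffer="gepulnuqxlnn" (len 12), cursors c1@6 c2@11, authorship ....11...22.
After op 3 (move_right): buffer="gepulnuqxlnn" (len 12), cursors c1@7 c2@12, authorship ....11...22.
After op 4 (insert('c')): buffer="gepulnucqxlnnc" (len 14), cursors c1@8 c2@14, authorship ....11.1..22.2
After op 5 (delete): buffer="gepulnuqxlnn" (len 12), cursors c1@7 c2@12, authorship ....11...22.
After op 6 (delete): buffer="gepulnqxln" (len 10), cursors c1@6 c2@10, authorship ....11..22
After op 7 (move_right): buffer="gepulnqxln" (len 10), cursors c1@7 c2@10, authorship ....11..22
After op 8 (delete): buffer="gepulnxl" (len 8), cursors c1@6 c2@8, authorship ....11.2
Authorship (.=original, N=cursor N): . . . . 1 1 . 2
Index 7: author = 2

Answer: cursor 2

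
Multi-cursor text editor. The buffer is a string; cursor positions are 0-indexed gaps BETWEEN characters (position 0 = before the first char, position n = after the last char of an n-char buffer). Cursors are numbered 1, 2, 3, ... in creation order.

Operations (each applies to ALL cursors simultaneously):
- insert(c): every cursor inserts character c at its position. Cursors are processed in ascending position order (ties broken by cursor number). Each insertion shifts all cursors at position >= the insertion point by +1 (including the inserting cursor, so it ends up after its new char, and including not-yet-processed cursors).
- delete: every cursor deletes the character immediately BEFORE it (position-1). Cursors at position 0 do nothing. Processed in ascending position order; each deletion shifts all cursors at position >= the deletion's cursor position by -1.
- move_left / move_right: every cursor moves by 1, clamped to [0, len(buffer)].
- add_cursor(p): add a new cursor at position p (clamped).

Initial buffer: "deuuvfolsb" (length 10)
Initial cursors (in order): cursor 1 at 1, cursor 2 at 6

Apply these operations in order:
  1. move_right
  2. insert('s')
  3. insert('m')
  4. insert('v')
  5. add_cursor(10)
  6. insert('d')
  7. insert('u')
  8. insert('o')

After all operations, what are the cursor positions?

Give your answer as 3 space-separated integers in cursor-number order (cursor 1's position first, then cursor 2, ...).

After op 1 (move_right): buffer="deuuvfolsb" (len 10), cursors c1@2 c2@7, authorship ..........
After op 2 (insert('s')): buffer="desuuvfoslsb" (len 12), cursors c1@3 c2@9, authorship ..1.....2...
After op 3 (insert('m')): buffer="desmuuvfosmlsb" (len 14), cursors c1@4 c2@11, authorship ..11.....22...
After op 4 (insert('v')): buffer="desmvuuvfosmvlsb" (len 16), cursors c1@5 c2@13, authorship ..111.....222...
After op 5 (add_cursor(10)): buffer="desmvuuvfosmvlsb" (len 16), cursors c1@5 c3@10 c2@13, authorship ..111.....222...
After op 6 (insert('d')): buffer="desmvduuvfodsmvdlsb" (len 19), cursors c1@6 c3@12 c2@16, authorship ..1111.....32222...
After op 7 (insert('u')): buffer="desmvduuuvfodusmvdulsb" (len 22), cursors c1@7 c3@14 c2@19, authorship ..11111.....3322222...
After op 8 (insert('o')): buffer="desmvduouuvfoduosmvduolsb" (len 25), cursors c1@8 c3@16 c2@22, authorship ..111111.....333222222...

Answer: 8 22 16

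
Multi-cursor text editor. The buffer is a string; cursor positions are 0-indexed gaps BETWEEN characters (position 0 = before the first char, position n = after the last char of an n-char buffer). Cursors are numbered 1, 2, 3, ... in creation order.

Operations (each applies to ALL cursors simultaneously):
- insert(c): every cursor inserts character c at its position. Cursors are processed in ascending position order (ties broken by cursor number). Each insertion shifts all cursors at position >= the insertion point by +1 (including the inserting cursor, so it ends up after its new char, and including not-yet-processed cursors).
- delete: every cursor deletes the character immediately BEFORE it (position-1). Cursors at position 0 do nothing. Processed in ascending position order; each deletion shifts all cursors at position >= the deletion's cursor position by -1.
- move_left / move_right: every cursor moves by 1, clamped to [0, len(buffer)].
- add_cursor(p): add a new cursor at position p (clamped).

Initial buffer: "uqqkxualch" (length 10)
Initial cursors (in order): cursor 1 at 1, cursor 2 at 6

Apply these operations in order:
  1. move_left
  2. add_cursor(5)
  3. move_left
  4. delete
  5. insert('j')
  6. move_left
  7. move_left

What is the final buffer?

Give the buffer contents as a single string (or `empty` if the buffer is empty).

Answer: juqjjxualch

Derivation:
After op 1 (move_left): buffer="uqqkxualch" (len 10), cursors c1@0 c2@5, authorship ..........
After op 2 (add_cursor(5)): buffer="uqqkxualch" (len 10), cursors c1@0 c2@5 c3@5, authorship ..........
After op 3 (move_left): buffer="uqqkxualch" (len 10), cursors c1@0 c2@4 c3@4, authorship ..........
After op 4 (delete): buffer="uqxualch" (len 8), cursors c1@0 c2@2 c3@2, authorship ........
After op 5 (insert('j')): buffer="juqjjxualch" (len 11), cursors c1@1 c2@5 c3@5, authorship 1..23......
After op 6 (move_left): buffer="juqjjxualch" (len 11), cursors c1@0 c2@4 c3@4, authorship 1..23......
After op 7 (move_left): buffer="juqjjxualch" (len 11), cursors c1@0 c2@3 c3@3, authorship 1..23......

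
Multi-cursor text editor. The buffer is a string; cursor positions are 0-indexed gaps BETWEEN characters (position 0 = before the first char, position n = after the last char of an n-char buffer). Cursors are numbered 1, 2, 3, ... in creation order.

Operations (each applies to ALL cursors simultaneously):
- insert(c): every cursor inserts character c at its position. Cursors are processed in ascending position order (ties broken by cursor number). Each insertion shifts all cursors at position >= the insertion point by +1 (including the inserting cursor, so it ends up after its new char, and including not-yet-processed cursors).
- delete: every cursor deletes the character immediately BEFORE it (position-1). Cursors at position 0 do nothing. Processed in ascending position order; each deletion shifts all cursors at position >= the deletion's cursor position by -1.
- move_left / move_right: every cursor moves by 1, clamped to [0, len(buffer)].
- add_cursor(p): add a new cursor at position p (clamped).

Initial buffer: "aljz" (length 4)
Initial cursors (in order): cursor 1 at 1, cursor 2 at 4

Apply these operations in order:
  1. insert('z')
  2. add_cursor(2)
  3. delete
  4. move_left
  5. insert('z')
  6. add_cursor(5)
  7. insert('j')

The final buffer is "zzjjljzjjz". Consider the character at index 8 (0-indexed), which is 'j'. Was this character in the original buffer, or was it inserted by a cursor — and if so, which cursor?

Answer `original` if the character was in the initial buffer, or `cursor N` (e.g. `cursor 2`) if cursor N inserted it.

Answer: cursor 4

Derivation:
After op 1 (insert('z')): buffer="azljzz" (len 6), cursors c1@2 c2@6, authorship .1...2
After op 2 (add_cursor(2)): buffer="azljzz" (len 6), cursors c1@2 c3@2 c2@6, authorship .1...2
After op 3 (delete): buffer="ljz" (len 3), cursors c1@0 c3@0 c2@3, authorship ...
After op 4 (move_left): buffer="ljz" (len 3), cursors c1@0 c3@0 c2@2, authorship ...
After op 5 (insert('z')): buffer="zzljzz" (len 6), cursors c1@2 c3@2 c2@5, authorship 13..2.
After op 6 (add_cursor(5)): buffer="zzljzz" (len 6), cursors c1@2 c3@2 c2@5 c4@5, authorship 13..2.
After op 7 (insert('j')): buffer="zzjjljzjjz" (len 10), cursors c1@4 c3@4 c2@9 c4@9, authorship 1313..224.
Authorship (.=original, N=cursor N): 1 3 1 3 . . 2 2 4 .
Index 8: author = 4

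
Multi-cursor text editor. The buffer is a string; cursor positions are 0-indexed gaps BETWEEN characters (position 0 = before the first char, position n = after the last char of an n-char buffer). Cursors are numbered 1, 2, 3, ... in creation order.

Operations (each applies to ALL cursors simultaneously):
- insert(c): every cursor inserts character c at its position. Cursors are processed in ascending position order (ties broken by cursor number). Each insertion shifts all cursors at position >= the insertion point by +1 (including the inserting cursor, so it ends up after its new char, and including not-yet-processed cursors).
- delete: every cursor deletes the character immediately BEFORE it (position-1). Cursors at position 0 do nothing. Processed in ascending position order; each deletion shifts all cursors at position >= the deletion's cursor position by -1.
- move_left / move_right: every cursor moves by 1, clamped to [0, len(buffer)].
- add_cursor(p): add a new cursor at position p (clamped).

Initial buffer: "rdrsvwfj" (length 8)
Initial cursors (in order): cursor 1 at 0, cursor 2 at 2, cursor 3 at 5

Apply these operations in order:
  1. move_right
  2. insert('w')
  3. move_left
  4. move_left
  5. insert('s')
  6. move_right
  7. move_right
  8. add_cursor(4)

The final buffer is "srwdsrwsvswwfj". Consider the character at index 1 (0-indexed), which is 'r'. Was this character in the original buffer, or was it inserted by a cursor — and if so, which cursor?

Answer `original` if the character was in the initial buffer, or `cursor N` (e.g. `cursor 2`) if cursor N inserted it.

After op 1 (move_right): buffer="rdrsvwfj" (len 8), cursors c1@1 c2@3 c3@6, authorship ........
After op 2 (insert('w')): buffer="rwdrwsvwwfj" (len 11), cursors c1@2 c2@5 c3@9, authorship .1..2...3..
After op 3 (move_left): buffer="rwdrwsvwwfj" (len 11), cursors c1@1 c2@4 c3@8, authorship .1..2...3..
After op 4 (move_left): buffer="rwdrwsvwwfj" (len 11), cursors c1@0 c2@3 c3@7, authorship .1..2...3..
After op 5 (insert('s')): buffer="srwdsrwsvswwfj" (len 14), cursors c1@1 c2@5 c3@10, authorship 1.1.2.2..3.3..
After op 6 (move_right): buffer="srwdsrwsvswwfj" (len 14), cursors c1@2 c2@6 c3@11, authorship 1.1.2.2..3.3..
After op 7 (move_right): buffer="srwdsrwsvswwfj" (len 14), cursors c1@3 c2@7 c3@12, authorship 1.1.2.2..3.3..
After op 8 (add_cursor(4)): buffer="srwdsrwsvswwfj" (len 14), cursors c1@3 c4@4 c2@7 c3@12, authorship 1.1.2.2..3.3..
Authorship (.=original, N=cursor N): 1 . 1 . 2 . 2 . . 3 . 3 . .
Index 1: author = original

Answer: original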